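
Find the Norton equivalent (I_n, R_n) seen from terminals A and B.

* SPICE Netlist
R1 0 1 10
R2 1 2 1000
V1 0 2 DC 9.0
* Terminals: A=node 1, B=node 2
Find the Thévenin equivalent first; then I_n = V_th/R_th and R_n = R_th.
Step 1 — V_th is the open-circuit voltage V_A - V_B (nothing connected across the terminals).
Nodal analysis, taking node 2 as the 0 V reference.
Source V1 fixes V_0 = 9 V.
KCL at each unknown node (sum of currents leaving = 0; resistances in Ω):
  Node 1: (V_1 - 9)/10 + (V_1 - 0)/1000 = 0
Collecting terms: 0.101 × V_1 = 0.9  =>  V_1 = 8.911 V
V_th = V_1 - V_2 = 8.911 - 0 = 8.911 V
Step 2 — R_th: zero the source — replace V1 by a short circuit (node 2 merges into node 0) — and find the resistance seen between A (node 1) and B (node 0).
Reduce the network between node 1 (A) and node 0 (B) by series/parallel combination:
  Rp1 = R1 ‖ R2 (parallel, both between nodes 0 and 1) = 1/(1/10 + 1/1000) = 9.901 Ω
R_th = 9.901 Ω
I_n = V_th/R_th = 8.911/9.901 = 0.9 A, and R_n = R_th = 9.901 Ω

Final answer: I_n = 0.9 A, R_n = 9.901 Ω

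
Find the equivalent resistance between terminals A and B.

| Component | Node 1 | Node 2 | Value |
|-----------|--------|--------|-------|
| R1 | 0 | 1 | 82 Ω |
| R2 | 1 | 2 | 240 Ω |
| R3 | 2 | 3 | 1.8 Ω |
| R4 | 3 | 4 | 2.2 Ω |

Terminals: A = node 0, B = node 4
Reduce the network between node 0 (A) and node 4 (B) by series/parallel combination:
  Rs1 = R1 + R2 (series, joined only at node 1) = 82 + 240 = 322 Ω
  Rs2 = R3 + Rs1 (series, joined only at node 2) = 1.8 + 322 = 323.8 Ω
  Rs3 = R4 + Rs2 (series, joined only at node 3) = 2.2 + 323.8 = 326 Ω
R_eq = 326 Ω

Final answer: 326 Ω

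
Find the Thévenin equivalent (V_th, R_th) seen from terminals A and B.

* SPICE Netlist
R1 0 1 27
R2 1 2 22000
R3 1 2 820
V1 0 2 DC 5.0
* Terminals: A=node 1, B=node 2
Step 1 — V_th is the open-circuit voltage V_A - V_B (nothing connected across the terminals).
Nodal analysis, taking node 2 as the 0 V reference.
Source V1 fixes V_0 = 5 V.
KCL at each unknown node (sum of currents leaving = 0; resistances in Ω):
  Node 1: (V_1 - 5)/27 + (V_1 - 0)/22000 + (V_1 - 0)/820 = 0
Collecting terms: 0.0383 × V_1 = 0.1852  =>  V_1 = 4.835 V
V_th = V_1 - V_2 = 4.835 - 0 = 4.835 V
Step 2 — R_th: zero the source — replace V1 by a short circuit (node 2 merges into node 0) — and find the resistance seen between A (node 1) and B (node 0).
Reduce the network between node 1 (A) and node 0 (B) by series/parallel combination:
  Rp1 = R1 ‖ R2 ‖ R3 (parallel, all between nodes 0 and 1) = 1/(1/27 + 1/22000 + 1/820) = 26.11 Ω
R_th = 26.11 Ω

Final answer: V_th = 4.835 V, R_th = 26.11 Ω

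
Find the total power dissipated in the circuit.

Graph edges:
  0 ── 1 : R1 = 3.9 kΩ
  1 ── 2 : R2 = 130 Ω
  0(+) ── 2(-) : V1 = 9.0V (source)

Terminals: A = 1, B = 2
Nodal analysis, taking node 2 as the 0 V reference.
Source V1 fixes V_0 = 9 V.
KCL at each unknown node (sum of currents leaving = 0; resistances in Ω):
  Node 1: (V_1 - 9)/3900 + (V_1 - 0)/130 = 0
Collecting terms: 0.007949 × V_1 = 0.002308  =>  V_1 = 0.2903 V
Power in each resistor, P = (ΔV)²/R:
  P_R1 = (9 - 0.2903)²/3900 = 0.01945 W
  P_R2 = (0.2903 - 0)²/130 = 0.0006484 W
P_total = P_R1 + P_R2 = 0.0201 W

Final answer: 0.0201 W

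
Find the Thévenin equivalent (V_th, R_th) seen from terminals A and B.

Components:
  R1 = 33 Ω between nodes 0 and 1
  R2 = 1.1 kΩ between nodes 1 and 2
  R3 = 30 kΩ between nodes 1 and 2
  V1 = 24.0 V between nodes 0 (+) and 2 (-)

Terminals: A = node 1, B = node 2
Step 1 — V_th is the open-circuit voltage V_A - V_B (nothing connected across the terminals).
Nodal analysis, taking node 2 as the 0 V reference.
Source V1 fixes V_0 = 24 V.
KCL at each unknown node (sum of currents leaving = 0; resistances in Ω):
  Node 1: (V_1 - 24)/33 + (V_1 - 0)/1100 + (V_1 - 0)/30000 = 0
Collecting terms: 0.03125 × V_1 = 0.7273  =>  V_1 = 23.28 V
V_th = V_1 - V_2 = 23.28 - 0 = 23.28 V
Step 2 — R_th: zero the source — replace V1 by a short circuit (node 2 merges into node 0) — and find the resistance seen between A (node 1) and B (node 0).
Reduce the network between node 1 (A) and node 0 (B) by series/parallel combination:
  Rp1 = R1 ‖ R2 ‖ R3 (parallel, all between nodes 0 and 1) = 1/(1/33 + 1/1100 + 1/30000) = 32 Ω
R_th = 32 Ω

Final answer: V_th = 23.28 V, R_th = 32 Ω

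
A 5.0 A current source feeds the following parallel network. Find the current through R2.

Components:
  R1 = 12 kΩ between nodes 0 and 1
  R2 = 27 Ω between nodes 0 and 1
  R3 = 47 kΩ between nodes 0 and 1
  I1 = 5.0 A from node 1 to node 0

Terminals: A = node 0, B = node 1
All resistors sit directly between nodes 0 and 1, so they are in parallel and share one voltage V; the full source current 5 A splits among them.
1/R_par = 1/12000 + 1/27 + 1/47000 = 0.03714 S  =>  R_par = 26.92 Ω
V = I × R_par = 5 × 26.92 = 134.6 V
I_R2 = V/R2 = 134.6/27 = 4.986 A

Final answer: 4.986 A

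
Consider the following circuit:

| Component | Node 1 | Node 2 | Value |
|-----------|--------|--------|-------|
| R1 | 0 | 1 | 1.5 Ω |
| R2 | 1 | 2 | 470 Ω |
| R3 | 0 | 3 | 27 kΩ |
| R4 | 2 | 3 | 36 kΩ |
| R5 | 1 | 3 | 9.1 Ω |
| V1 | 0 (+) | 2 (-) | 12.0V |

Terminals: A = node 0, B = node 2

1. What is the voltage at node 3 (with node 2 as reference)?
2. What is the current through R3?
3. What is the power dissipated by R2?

Nodal analysis, taking node 2 as the 0 V reference.
Source V1 fixes V_0 = 12 V.
KCL at each unknown node (sum of currents leaving = 0; resistances in Ω):
  Node 1: (V_1 - 12)/1.5 + (V_1 - 0)/470 + (V_1 - V_3)/9.1 = 0
  Node 3: (V_3 - 12)/27000 + (V_3 - 0)/36000 + (V_3 - V_1)/9.1 = 0
Collecting terms (coefficients in siemens):
  0.7787·V_1 - 0.1099·V_3 = 8
  0.11·V_3 - 0.1099·V_1 = 0.0004444
Determinant D = (0.7787)(0.11) - (-0.1099)(-0.1099) = 0.07354
V_1 = [(8)(0.11) - (-0.1099)(0.0004444)]/D = 11.96 V
V_3 = [(0.7787)(0.0004444) - (8)(-0.1099)]/D = 11.96 V
Part 1:
  Read off the nodal solution: V_3 = 11.96 V
Part 2:
  I_R3 = (V_0 - V_3)/R3 = (12 - 11.96)/27000 = 0.000001544 A
  Magnitude: I_R3 = 0.000001544 A
Part 3:
  I_R2 = (V_1 - V_2)/R2 = (11.96 - 0)/470 = 0.02545 A
  P_R2 = I_R2² × R2 = (0.02545)² × 470 = 0.3044 W

Final answers:
1. V_3 = 11.96 V
2. I_R3 = 1.544e-06 A
3. P_R2 = 0.3044 W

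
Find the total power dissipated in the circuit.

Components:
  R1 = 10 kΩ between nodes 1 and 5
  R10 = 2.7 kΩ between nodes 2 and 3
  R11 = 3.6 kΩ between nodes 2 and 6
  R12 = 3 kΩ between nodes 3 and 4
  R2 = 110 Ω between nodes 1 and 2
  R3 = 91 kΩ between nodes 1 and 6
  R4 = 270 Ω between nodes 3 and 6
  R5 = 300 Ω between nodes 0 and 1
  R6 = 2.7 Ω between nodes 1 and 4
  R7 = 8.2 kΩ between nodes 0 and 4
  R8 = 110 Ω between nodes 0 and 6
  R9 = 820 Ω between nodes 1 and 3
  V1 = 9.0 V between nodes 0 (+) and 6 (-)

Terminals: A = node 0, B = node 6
Nodal analysis, taking node 6 as the 0 V reference.
Source V1 fixes V_0 = 9 V.
KCL at each unknown node (sum of currents leaving = 0; resistances in Ω):
  Node 1: (V_1 - V_5)/10000 + (V_1 - V_2)/110 + (V_1 - 0)/91000 + (V_1 - 9)/300 + (V_1 - V_4)/2.7 + (V_1 - V_3)/820 = 0
  Node 2: (V_2 - V_1)/110 + (V_2 - V_3)/2700 + (V_2 - 0)/3600 = 0
  Node 3: (V_3 - 0)/270 + (V_3 - V_1)/820 + (V_3 - V_2)/2700 + (V_3 - V_4)/3000 = 0
  Node 4: (V_4 - V_1)/2.7 + (V_4 - 9)/8200 + (V_4 - V_3)/3000 = 0
  Node 5: (V_5 - V_1)/10000 = 0
Collecting terms (coefficients in siemens):
  0.3841·V_1 - 0.009091·V_2 - 0.00122·V_3 - 0.3704·V_4 - 0.0001·V_5 = 0.03
  0.009739·V_2 - 0.009091·V_1 - 0.0003704·V_3 = 0
  0.005627·V_3 - 0.00122·V_1 - 0.0003704·V_2 - 0.0003333·V_4 = 0
  0.3708·V_4 - 0.3704·V_1 - 0.0003333·V_3 = 0.001098
  0.0001·V_5 - 0.0001·V_1 = 0
Solving these 5 simultaneous equations (Gaussian elimination) gives:
  V_1 = 6.242 V, V_2 = 5.907 V, V_3 = 2.111 V, V_4 = 6.239 V
  V_5 = 6.242 V
Power in each resistor, P = (ΔV)²/R:
  P_R1 = (6.242 - 6.242)²/10000 = 0 W
  P_R2 = (6.242 - 5.907)²/110 = 0.001021 W
  P_R3 = (6.242 - 0)²/91000 = 0.0004282 W
  P_R4 = (2.111 - 0)²/270 = 0.01651 W
  P_R5 = (9 - 6.242)²/300 = 0.02535 W
  P_R6 = (6.242 - 6.239)²/2.7 = 0.000002917 W
  P_R7 = (9 - 6.239)²/8200 = 0.0009293 W
  P_R8 = (9 - 0)²/110 = 0.7364 W
  P_R9 = (6.242 - 2.111)²/820 = 0.02081 W
  P_R10 = (5.907 - 2.111)²/2700 = 0.005336 W
  P_R11 = (5.907 - 0)²/3600 = 0.009693 W
  P_R12 = (2.111 - 6.239)²/3000 = 0.005681 W
P_total = P_R1 + P_R2 + P_R3 + P_R4 + P_R5 + P_R6 + P_R7 + P_R8 + P_R9 + P_R10 + P_R11 + P_R12 = 0.8221 W

Final answer: 0.8221 W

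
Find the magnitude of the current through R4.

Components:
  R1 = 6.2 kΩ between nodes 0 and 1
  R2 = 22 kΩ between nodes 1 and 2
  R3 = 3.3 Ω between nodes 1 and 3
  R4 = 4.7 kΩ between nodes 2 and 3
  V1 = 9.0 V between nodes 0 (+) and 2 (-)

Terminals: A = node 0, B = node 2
Nodal analysis, taking node 2 as the 0 V reference.
Source V1 fixes V_0 = 9 V.
KCL at each unknown node (sum of currents leaving = 0; resistances in Ω):
  Node 1: (V_1 - 9)/6200 + (V_1 - 0)/22000 + (V_1 - V_3)/3.3 = 0
  Node 3: (V_3 - V_1)/3.3 + (V_3 - 0)/4700 = 0
Collecting terms (coefficients in siemens):
  0.3032·V_1 - 0.303·V_3 = 0.001452
  0.3032·V_3 - 0.303·V_1 = 0
Determinant D = (0.3032)(0.3032) - (-0.303)(-0.303) = 0.0001272
V_1 = [(0.001452)(0.3032) - (-0.303)(0)]/D = 3.461 V
V_3 = [(0.3032)(0) - (0.001452)(-0.303)]/D = 3.459 V
I_R4 = (V_2 - V_3)/R4 = (0 - 3.459)/4700 = -0.000736 A
|I_R4| = 0.000736 A

Final answer: |I_R4| = 0.000736 A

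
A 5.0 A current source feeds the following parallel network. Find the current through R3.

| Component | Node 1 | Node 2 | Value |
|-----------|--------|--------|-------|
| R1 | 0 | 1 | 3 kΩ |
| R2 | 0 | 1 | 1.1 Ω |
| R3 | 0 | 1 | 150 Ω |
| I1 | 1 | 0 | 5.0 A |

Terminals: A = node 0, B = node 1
All resistors sit directly between nodes 0 and 1, so they are in parallel and share one voltage V; the full source current 5 A splits among them.
1/R_par = 1/3000 + 1/1.1 + 1/150 = 0.9161 S  =>  R_par = 1.092 Ω
V = I × R_par = 5 × 1.092 = 5.458 V
I_R3 = V/R3 = 5.458/150 = 0.03639 A

Final answer: 0.03639 A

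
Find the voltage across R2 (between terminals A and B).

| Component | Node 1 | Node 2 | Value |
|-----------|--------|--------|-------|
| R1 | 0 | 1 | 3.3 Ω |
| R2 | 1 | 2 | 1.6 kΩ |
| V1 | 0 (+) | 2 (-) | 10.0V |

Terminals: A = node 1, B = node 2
R1 and R2 are in series across V1 (node 0 → node 1 → node 2), and the output A–B is taken across R2, so this is a voltage divider.
Series current: I = V1/(R1 + R2) = 10/(3.3 + 1600) = 10/1603 = 0.006237 A
V_R2 = I × R2 = V1 × R2/(R1 + R2) = 10 × 1600/1603 = 9.979 V

Final answer: 9.979 V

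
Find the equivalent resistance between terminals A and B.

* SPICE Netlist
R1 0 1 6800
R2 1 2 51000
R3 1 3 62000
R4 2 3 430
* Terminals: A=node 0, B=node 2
Reduce the network between node 0 (A) and node 2 (B) by series/parallel combination:
  Rs1 = R3 + R4 (series, joined only at node 3) = 62000 + 430 = 62430 Ω
  Rp1 = R2 ‖ Rs1 (parallel, both between nodes 1 and 2) = 1/(1/51000 + 1/62430) = 28070 Ω
  Rs2 = R1 + Rp1 (series, joined only at node 1) = 6800 + 28070 = 34870 Ω
R_eq = 34.87 kΩ

Final answer: 34.87 kΩ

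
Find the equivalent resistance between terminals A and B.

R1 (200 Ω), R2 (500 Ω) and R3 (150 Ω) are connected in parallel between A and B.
Reduce the network between node 0 (A) and node 1 (B) by series/parallel combination:
  Rp1 = R1 ‖ R2 ‖ R3 (parallel, all between nodes 0 and 1) = 1/(1/200 + 1/500 + 1/150) = 73.17 Ω
R_eq = 73.17 Ω

Final answer: 73.17 Ω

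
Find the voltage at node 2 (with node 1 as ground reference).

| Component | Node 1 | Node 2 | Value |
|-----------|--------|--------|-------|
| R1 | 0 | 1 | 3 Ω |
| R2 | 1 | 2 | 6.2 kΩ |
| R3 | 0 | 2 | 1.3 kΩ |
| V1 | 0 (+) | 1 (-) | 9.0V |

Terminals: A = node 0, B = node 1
Nodal analysis, taking node 1 as the 0 V reference.
Source V1 fixes V_0 = 9 V.
KCL at each unknown node (sum of currents leaving = 0; resistances in Ω):
  Node 2: (V_2 - 0)/6200 + (V_2 - 9)/1300 = 0
Collecting terms: 0.0009305 × V_2 = 0.006923  =>  V_2 = 7.44 V
The requested potential is V_2 = 7.44 V.

Final answer: V_2 = 7.44 V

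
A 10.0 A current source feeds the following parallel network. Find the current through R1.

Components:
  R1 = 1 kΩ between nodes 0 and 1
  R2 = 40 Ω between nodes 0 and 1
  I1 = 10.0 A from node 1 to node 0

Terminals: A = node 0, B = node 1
All resistors sit directly between nodes 0 and 1, so they are in parallel and share one voltage V; the full source current 10 A splits among them.
1/R_par = 1/1000 + 1/40 = 0.026 S  =>  R_par = 38.46 Ω
V = I × R_par = 10 × 38.46 = 384.6 V
I_R1 = V/R1 = 384.6/1000 = 0.3846 A

Final answer: 0.3846 A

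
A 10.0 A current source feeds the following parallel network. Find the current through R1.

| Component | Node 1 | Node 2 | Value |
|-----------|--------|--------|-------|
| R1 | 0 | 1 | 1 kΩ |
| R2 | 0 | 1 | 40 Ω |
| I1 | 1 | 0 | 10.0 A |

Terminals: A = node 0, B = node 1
All resistors sit directly between nodes 0 and 1, so they are in parallel and share one voltage V; the full source current 10 A splits among them.
1/R_par = 1/1000 + 1/40 = 0.026 S  =>  R_par = 38.46 Ω
V = I × R_par = 10 × 38.46 = 384.6 V
I_R1 = V/R1 = 384.6/1000 = 0.3846 A

Final answer: 0.3846 A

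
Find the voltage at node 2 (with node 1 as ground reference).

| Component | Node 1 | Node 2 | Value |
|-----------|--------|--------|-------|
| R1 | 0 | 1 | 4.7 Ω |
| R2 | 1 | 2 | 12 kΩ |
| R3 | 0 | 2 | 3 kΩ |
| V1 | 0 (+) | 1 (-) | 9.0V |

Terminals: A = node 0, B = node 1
Nodal analysis, taking node 1 as the 0 V reference.
Source V1 fixes V_0 = 9 V.
KCL at each unknown node (sum of currents leaving = 0; resistances in Ω):
  Node 2: (V_2 - 0)/12000 + (V_2 - 9)/3000 = 0
Collecting terms: 0.0004167 × V_2 = 0.003  =>  V_2 = 7.2 V
The requested potential is V_2 = 7.2 V.

Final answer: V_2 = 7.2 V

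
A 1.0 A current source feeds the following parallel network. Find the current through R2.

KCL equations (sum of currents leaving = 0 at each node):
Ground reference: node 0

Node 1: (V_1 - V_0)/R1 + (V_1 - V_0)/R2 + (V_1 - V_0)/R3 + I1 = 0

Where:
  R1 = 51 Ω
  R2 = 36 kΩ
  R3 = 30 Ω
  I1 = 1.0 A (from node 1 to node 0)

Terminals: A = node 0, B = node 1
All resistors sit directly between nodes 0 and 1, so they are in parallel and share one voltage V; the full source current 1 A splits among them.
1/R_par = 1/51 + 1/36000 + 1/30 = 0.05297 S  =>  R_par = 18.88 Ω
V = I × R_par = 1 × 18.88 = 18.88 V
I_R2 = V/R2 = 18.88/36000 = 0.0005244 A

Final answer: 0.0005244 A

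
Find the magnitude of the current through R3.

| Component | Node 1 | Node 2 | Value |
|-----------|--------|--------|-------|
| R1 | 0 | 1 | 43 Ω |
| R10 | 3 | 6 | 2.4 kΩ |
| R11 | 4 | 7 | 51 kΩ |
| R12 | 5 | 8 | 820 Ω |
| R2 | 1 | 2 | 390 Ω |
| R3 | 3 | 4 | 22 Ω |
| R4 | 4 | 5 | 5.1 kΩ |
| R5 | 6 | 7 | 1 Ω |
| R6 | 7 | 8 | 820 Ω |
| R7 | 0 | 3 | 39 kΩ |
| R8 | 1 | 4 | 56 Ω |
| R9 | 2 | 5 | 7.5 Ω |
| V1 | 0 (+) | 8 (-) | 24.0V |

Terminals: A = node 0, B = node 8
Nodal analysis, taking node 8 as the 0 V reference.
Source V1 fixes V_0 = 24 V.
KCL at each unknown node (sum of currents leaving = 0; resistances in Ω):
  Node 1: (V_1 - 24)/43 + (V_1 - V_2)/390 + (V_1 - V_4)/56 = 0
  Node 2: (V_2 - V_1)/390 + (V_2 - V_5)/7.5 = 0
  Node 3: (V_3 - V_4)/22 + (V_3 - 24)/39000 + (V_3 - V_6)/2400 = 0
  Node 4: (V_4 - V_3)/22 + (V_4 - V_5)/5100 + (V_4 - V_1)/56 + (V_4 - V_7)/51000 = 0
  Node 5: (V_5 - V_4)/5100 + (V_5 - V_2)/7.5 + (V_5 - 0)/820 = 0
  Node 6: (V_6 - V_7)/1 + (V_6 - V_3)/2400 = 0
  Node 7: (V_7 - V_6)/1 + (V_7 - 0)/820 + (V_7 - V_4)/51000 = 0
Collecting terms (coefficients in siemens):
  0.04368·V_1 - 0.002564·V_2 - 0.01786·V_4 = 0.5581
  0.1359·V_2 - 0.002564·V_1 - 0.1333·V_5 = 0
  0.0459·V_3 - 0.04545·V_4 - 0.0004167·V_6 = 0.0006154
  0.06353·V_4 - 0.01786·V_1 - 0.04545·V_3 - 0.0001961·V_5 - 0.00001961·V_7 = 0
  0.1347·V_5 - 0.1333·V_2 - 0.0001961·V_4 = 0
  1·V_6 - 0.0004167·V_3 - 1·V_7 = 0
  1.001·V_7 - 0.00001961·V_4 - 1·V_6 = 0
Solving these 7 simultaneous equations (Gaussian elimination) gives:
  V_1 = 22.87 V, V_2 = 15.89 V, V_3 = 22.25 V, V_4 = 22.4 V
  V_5 = 15.75 V, V_6 = 5.869 V, V_7 = 5.862 V
I_R3 = (V_3 - V_4)/R3 = (22.25 - 22.4)/22 = -0.00678 A
|I_R3| = 0.00678 A

Final answer: |I_R3| = 0.00678 A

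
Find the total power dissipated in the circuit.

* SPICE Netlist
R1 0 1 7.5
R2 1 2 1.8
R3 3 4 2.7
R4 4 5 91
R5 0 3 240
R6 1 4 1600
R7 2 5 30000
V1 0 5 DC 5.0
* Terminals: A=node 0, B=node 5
Nodal analysis, taking node 5 as the 0 V reference.
Source V1 fixes V_0 = 5 V.
KCL at each unknown node (sum of currents leaving = 0; resistances in Ω):
  Node 1: (V_1 - 5)/7.5 + (V_1 - V_2)/1.8 + (V_1 - V_4)/1600 = 0
  Node 2: (V_2 - V_1)/1.8 + (V_2 - 0)/30000 = 0
  Node 3: (V_3 - V_4)/2.7 + (V_3 - 5)/240 = 0
  Node 4: (V_4 - V_3)/2.7 + (V_4 - 0)/91 + (V_4 - V_1)/1600 = 0
Collecting terms (coefficients in siemens):
  0.6895·V_1 - 0.5556·V_2 - 0.000625·V_4 = 0.6667
  0.5556·V_2 - 0.5556·V_1 = 0
  0.3745·V_3 - 0.3704·V_4 = 0.02083
  0.382·V_4 - 0.000625·V_1 - 0.3704·V_3 = 0
Solving these 4 simultaneous equations (Gaussian elimination) gives:
  V_1 = 4.982 V, V_2 = 4.982 V, V_3 = 1.546 V, V_4 = 1.507 V
Power in each resistor, P = (ΔV)²/R:
  P_R1 = (5 - 4.982)²/7.5 = 0.000041 W
  P_R2 = (4.982 - 4.982)²/1.8 = 0.00000004964 W
  P_R3 = (1.546 - 1.507)²/2.7 = 0.0005592 W
  P_R4 = (1.507 - 0)²/91 = 0.02496 W
  P_R5 = (5 - 1.546)²/240 = 0.04971 W
  P_R6 = (4.982 - 1.507)²/1600 = 0.007548 W
  P_R7 = (4.982 - 0)²/30000 = 0.0008274 W
P_total = P_R1 + P_R2 + P_R3 + P_R4 + P_R5 + P_R6 + P_R7 = 0.08365 W

Final answer: 0.08365 W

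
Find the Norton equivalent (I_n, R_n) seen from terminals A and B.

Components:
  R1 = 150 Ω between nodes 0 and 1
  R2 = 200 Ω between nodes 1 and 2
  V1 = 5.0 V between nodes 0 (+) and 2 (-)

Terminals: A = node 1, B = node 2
Find the Thévenin equivalent first; then I_n = V_th/R_th and R_n = R_th.
Step 1 — V_th is the open-circuit voltage V_A - V_B (nothing connected across the terminals).
Nodal analysis, taking node 2 as the 0 V reference.
Source V1 fixes V_0 = 5 V.
KCL at each unknown node (sum of currents leaving = 0; resistances in Ω):
  Node 1: (V_1 - 5)/150 + (V_1 - 0)/200 = 0
Collecting terms: 0.01167 × V_1 = 0.03333  =>  V_1 = 2.857 V
V_th = V_1 - V_2 = 2.857 - 0 = 2.857 V
Step 2 — R_th: zero the source — replace V1 by a short circuit (node 2 merges into node 0) — and find the resistance seen between A (node 1) and B (node 0).
Reduce the network between node 1 (A) and node 0 (B) by series/parallel combination:
  Rp1 = R1 ‖ R2 (parallel, both between nodes 0 and 1) = 1/(1/150 + 1/200) = 85.71 Ω
R_th = 85.71 Ω
I_n = V_th/R_th = 2.857/85.71 = 0.03333 A, and R_n = R_th = 85.71 Ω

Final answer: I_n = 0.03333 A, R_n = 85.71 Ω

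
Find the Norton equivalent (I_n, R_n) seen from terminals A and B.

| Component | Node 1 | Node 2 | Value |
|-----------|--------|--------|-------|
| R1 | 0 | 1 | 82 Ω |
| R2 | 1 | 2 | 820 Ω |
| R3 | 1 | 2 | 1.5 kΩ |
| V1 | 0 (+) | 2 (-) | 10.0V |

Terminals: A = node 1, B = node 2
Find the Thévenin equivalent first; then I_n = V_th/R_th and R_n = R_th.
Step 1 — V_th is the open-circuit voltage V_A - V_B (nothing connected across the terminals).
Nodal analysis, taking node 2 as the 0 V reference.
Source V1 fixes V_0 = 10 V.
KCL at each unknown node (sum of currents leaving = 0; resistances in Ω):
  Node 1: (V_1 - 10)/82 + (V_1 - 0)/820 + (V_1 - 0)/1500 = 0
Collecting terms: 0.01408 × V_1 = 0.122  =>  V_1 = 8.661 V
V_th = V_1 - V_2 = 8.661 - 0 = 8.661 V
Step 2 — R_th: zero the source — replace V1 by a short circuit (node 2 merges into node 0) — and find the resistance seen between A (node 1) and B (node 0).
Reduce the network between node 1 (A) and node 0 (B) by series/parallel combination:
  Rp1 = R1 ‖ R2 ‖ R3 (parallel, all between nodes 0 and 1) = 1/(1/82 + 1/820 + 1/1500) = 71.02 Ω
R_th = 71.02 Ω
I_n = V_th/R_th = 8.661/71.02 = 0.122 A, and R_n = R_th = 71.02 Ω

Final answer: I_n = 0.122 A, R_n = 71.02 Ω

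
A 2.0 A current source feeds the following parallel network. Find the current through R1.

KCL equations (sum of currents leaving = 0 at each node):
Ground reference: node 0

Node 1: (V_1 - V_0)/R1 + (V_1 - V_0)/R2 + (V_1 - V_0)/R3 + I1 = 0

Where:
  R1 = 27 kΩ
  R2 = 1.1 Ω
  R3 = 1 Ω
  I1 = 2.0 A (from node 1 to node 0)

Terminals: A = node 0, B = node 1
All resistors sit directly between nodes 0 and 1, so they are in parallel and share one voltage V; the full source current 2 A splits among them.
1/R_par = 1/27000 + 1/1.1 + 1/1 = 1.909 S  =>  R_par = 0.5238 Ω
V = I × R_par = 2 × 0.5238 = 1.048 V
I_R1 = V/R1 = 1.048/27000 = 0.0000388 A

Final answer: 3.88e-05 A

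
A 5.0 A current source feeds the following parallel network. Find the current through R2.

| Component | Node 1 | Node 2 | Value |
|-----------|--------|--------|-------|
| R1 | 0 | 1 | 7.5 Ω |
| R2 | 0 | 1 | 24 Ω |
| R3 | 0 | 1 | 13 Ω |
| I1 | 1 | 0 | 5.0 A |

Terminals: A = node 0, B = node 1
All resistors sit directly between nodes 0 and 1, so they are in parallel and share one voltage V; the full source current 5 A splits among them.
1/R_par = 1/7.5 + 1/24 + 1/13 = 0.2519 S  =>  R_par = 3.969 Ω
V = I × R_par = 5 × 3.969 = 19.85 V
I_R2 = V/R2 = 19.85/24 = 0.827 A

Final answer: 0.827 A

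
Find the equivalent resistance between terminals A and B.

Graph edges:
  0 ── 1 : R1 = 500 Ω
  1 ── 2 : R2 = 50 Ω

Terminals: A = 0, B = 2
Reduce the network between node 0 (A) and node 2 (B) by series/parallel combination:
  Rs1 = R1 + R2 (series, joined only at node 1) = 500 + 50 = 550 Ω
R_eq = 550 Ω

Final answer: 550 Ω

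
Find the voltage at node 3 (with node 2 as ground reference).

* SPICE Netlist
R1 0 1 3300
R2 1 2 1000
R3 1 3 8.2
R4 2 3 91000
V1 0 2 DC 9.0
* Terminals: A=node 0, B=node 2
Nodal analysis, taking node 2 as the 0 V reference.
Source V1 fixes V_0 = 9 V.
KCL at each unknown node (sum of currents leaving = 0; resistances in Ω):
  Node 1: (V_1 - 9)/3300 + (V_1 - 0)/1000 + (V_1 - V_3)/8.2 = 0
  Node 3: (V_3 - V_1)/8.2 + (V_3 - 0)/91000 = 0
Collecting terms (coefficients in siemens):
  0.1233·V_1 - 0.122·V_3 = 0.002727
  0.122·V_3 - 0.122·V_1 = 0
Determinant D = (0.1233)(0.122) - (-0.122)(-0.122) = 0.0001603
V_1 = [(0.002727)(0.122) - (-0.122)(0)]/D = 2.076 V
V_3 = [(0.1233)(0) - (0.002727)(-0.122)]/D = 2.075 V
The requested potential is V_3 = 2.075 V.

Final answer: V_3 = 2.075 V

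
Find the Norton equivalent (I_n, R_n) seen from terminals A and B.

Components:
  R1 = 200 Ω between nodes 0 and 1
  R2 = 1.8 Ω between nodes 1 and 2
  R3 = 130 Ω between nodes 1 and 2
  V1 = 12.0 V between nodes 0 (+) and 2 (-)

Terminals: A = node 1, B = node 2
Find the Thévenin equivalent first; then I_n = V_th/R_th and R_n = R_th.
Step 1 — V_th is the open-circuit voltage V_A - V_B (nothing connected across the terminals).
Nodal analysis, taking node 2 as the 0 V reference.
Source V1 fixes V_0 = 12 V.
KCL at each unknown node (sum of currents leaving = 0; resistances in Ω):
  Node 1: (V_1 - 12)/200 + (V_1 - 0)/1.8 + (V_1 - 0)/130 = 0
Collecting terms: 0.5682 × V_1 = 0.06  =>  V_1 = 0.1056 V
V_th = V_1 - V_2 = 0.1056 - 0 = 0.1056 V
Step 2 — R_th: zero the source — replace V1 by a short circuit (node 2 merges into node 0) — and find the resistance seen between A (node 1) and B (node 0).
Reduce the network between node 1 (A) and node 0 (B) by series/parallel combination:
  Rp1 = R1 ‖ R2 ‖ R3 (parallel, all between nodes 0 and 1) = 1/(1/200 + 1/1.8 + 1/130) = 1.76 Ω
R_th = 1.76 Ω
I_n = V_th/R_th = 0.1056/1.76 = 0.06 A, and R_n = R_th = 1.76 Ω

Final answer: I_n = 0.06 A, R_n = 1.76 Ω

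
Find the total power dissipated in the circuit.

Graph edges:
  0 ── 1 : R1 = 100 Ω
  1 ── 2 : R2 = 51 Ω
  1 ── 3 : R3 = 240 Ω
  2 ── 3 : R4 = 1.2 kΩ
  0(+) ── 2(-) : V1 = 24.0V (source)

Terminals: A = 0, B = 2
Nodal analysis, taking node 2 as the 0 V reference.
Source V1 fixes V_0 = 24 V.
KCL at each unknown node (sum of currents leaving = 0; resistances in Ω):
  Node 1: (V_1 - 24)/100 + (V_1 - 0)/51 + (V_1 - V_3)/240 = 0
  Node 3: (V_3 - V_1)/240 + (V_3 - 0)/1200 = 0
Collecting terms (coefficients in siemens):
  0.03377·V_1 - 0.004167·V_3 = 0.24
  0.005·V_3 - 0.004167·V_1 = 0
Determinant D = (0.03377)(0.005) - (-0.004167)(-0.004167) = 0.0001515
V_1 = [(0.24)(0.005) - (-0.004167)(0)]/D = 7.92 V
V_3 = [(0.03377)(0) - (0.24)(-0.004167)]/D = 6.6 V
Power in each resistor, P = (ΔV)²/R:
  P_R1 = (24 - 7.92)²/100 = 2.586 W
  P_R2 = (7.92 - 0)²/51 = 1.23 W
  P_R3 = (7.92 - 6.6)²/240 = 0.00726 W
  P_R4 = (0 - 6.6)²/1200 = 0.0363 W
P_total = P_R1 + P_R2 + P_R3 + P_R4 = 3.859 W

Final answer: 3.859 W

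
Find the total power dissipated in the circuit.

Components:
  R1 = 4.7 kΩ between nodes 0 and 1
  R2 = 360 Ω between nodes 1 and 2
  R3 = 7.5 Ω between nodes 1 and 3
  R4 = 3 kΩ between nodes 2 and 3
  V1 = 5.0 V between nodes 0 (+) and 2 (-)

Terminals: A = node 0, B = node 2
Nodal analysis, taking node 2 as the 0 V reference.
Source V1 fixes V_0 = 5 V.
KCL at each unknown node (sum of currents leaving = 0; resistances in Ω):
  Node 1: (V_1 - 5)/4700 + (V_1 - 0)/360 + (V_1 - V_3)/7.5 = 0
  Node 3: (V_3 - V_1)/7.5 + (V_3 - 0)/3000 = 0
Collecting terms (coefficients in siemens):
  0.1363·V_1 - 0.1333·V_3 = 0.001064
  0.1337·V_3 - 0.1333·V_1 = 0
Determinant D = (0.1363)(0.1337) - (-0.1333)(-0.1333) = 0.0004442
V_1 = [(0.001064)(0.1337) - (-0.1333)(0)]/D = 0.3201 V
V_3 = [(0.1363)(0) - (0.001064)(-0.1333)]/D = 0.3193 V
Power in each resistor, P = (ΔV)²/R:
  P_R1 = (5 - 0.3201)²/4700 = 0.00466 W
  P_R2 = (0.3201 - 0)²/360 = 0.0002847 W
  P_R3 = (0.3201 - 0.3193)²/7.5 = 0.00000008498 W
  P_R4 = (0 - 0.3193)²/3000 = 0.00003399 W
P_total = P_R1 + P_R2 + P_R3 + P_R4 = 0.004979 W

Final answer: 0.004979 W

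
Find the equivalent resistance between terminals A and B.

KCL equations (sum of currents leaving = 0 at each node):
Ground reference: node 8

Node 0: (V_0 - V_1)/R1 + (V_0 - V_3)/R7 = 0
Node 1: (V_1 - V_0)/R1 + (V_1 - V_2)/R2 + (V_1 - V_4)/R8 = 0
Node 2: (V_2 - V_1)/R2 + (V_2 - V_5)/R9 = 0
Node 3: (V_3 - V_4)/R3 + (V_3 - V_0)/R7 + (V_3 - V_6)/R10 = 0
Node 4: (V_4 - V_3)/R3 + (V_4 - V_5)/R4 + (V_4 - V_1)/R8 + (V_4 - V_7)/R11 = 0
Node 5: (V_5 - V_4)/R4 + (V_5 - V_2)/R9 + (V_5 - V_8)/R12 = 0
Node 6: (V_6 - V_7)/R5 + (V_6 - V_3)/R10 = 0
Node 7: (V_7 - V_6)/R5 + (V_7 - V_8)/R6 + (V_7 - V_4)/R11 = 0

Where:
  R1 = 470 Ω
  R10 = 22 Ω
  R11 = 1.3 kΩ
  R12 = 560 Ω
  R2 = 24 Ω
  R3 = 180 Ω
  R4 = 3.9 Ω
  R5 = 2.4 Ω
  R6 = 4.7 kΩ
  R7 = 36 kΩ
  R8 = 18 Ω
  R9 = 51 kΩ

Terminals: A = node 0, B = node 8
The network is not a plain series/parallel combination. Inject a 1 A test current into terminal A (node 0) and return it from terminal B (node 8); then R_eq = V_A / (1 A).
Nodal analysis, taking node 8 as the 0 V reference.
Current source I_test pushes 1 A into node 0 and draws it out of node 8.
KCL at each unknown node (sum of currents leaving = 0; resistances in Ω):
  Node 0: (V_0 - V_1)/470 + (V_0 - V_3)/36000 - 1 = 0
  Node 1: (V_1 - V_0)/470 + (V_1 - V_2)/24 + (V_1 - V_4)/18 = 0
  Node 2: (V_2 - V_1)/24 + (V_2 - V_5)/51000 = 0
  Node 3: (V_3 - V_0)/36000 + (V_3 - V_4)/180 + (V_3 - V_6)/22 = 0
  Node 4: (V_4 - V_1)/18 + (V_4 - V_3)/180 + (V_4 - V_5)/3.9 + (V_4 - V_7)/1300 = 0
  Node 5: (V_5 - V_2)/51000 + (V_5 - V_4)/3.9 + (V_5 - 0)/560 = 0
  Node 6: (V_6 - V_3)/22 + (V_6 - V_7)/2.4 = 0
  Node 7: (V_7 - V_4)/1300 + (V_7 - V_6)/2.4 + (V_7 - 0)/4700 = 0
Collecting terms (coefficients in siemens):
  0.002155·V_0 - 0.002128·V_1 - 0.00002778·V_3 = 1
  0.09935·V_1 - 0.002128·V_0 - 0.04167·V_2 - 0.05556·V_4 = 0
  0.04169·V_2 - 0.04167·V_1 - 0.00001961·V_5 = 0
  0.05104·V_3 - 0.00002778·V_0 - 0.005556·V_4 - 0.04545·V_6 = 0
  0.3183·V_4 - 0.05556·V_1 - 0.005556·V_3 - 0.2564·V_5 - 0.0007692·V_7 = 0
  0.2582·V_5 - 0.00001961·V_2 - 0.2564·V_4 = 0
  0.4621·V_6 - 0.04545·V_3 - 0.4167·V_7 = 0
  0.4176·V_7 - 0.0007692·V_4 - 0.4167·V_6 = 0
Solving these 8 simultaneous equations (Gaussian elimination) gives:
  V_0 = 986.5 V, V_1 = 523 V, V_2 = 523 V, V_3 = 491.2 V
  V_4 = 505.2 V, V_5 = 501.7 V, V_6 = 489.2 V, V_7 = 489 V
R_eq = V_0 / 1 A = 986.5 Ω

Final answer: 986.5 Ω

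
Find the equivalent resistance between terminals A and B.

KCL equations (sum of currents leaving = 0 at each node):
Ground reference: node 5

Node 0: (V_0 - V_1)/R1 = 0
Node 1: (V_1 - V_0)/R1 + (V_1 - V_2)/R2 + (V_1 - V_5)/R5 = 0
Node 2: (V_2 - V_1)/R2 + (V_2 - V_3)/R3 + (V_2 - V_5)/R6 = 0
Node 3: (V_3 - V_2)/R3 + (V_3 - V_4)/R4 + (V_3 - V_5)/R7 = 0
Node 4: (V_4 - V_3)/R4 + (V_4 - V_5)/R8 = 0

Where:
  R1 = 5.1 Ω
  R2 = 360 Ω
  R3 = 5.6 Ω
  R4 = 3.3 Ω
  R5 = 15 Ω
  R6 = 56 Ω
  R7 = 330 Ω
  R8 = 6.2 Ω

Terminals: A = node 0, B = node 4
The network is not a plain series/parallel combination. Inject a 1 A test current into terminal A (node 0) and return it from terminal B (node 4); then R_eq = V_A / (1 A).
Nodal analysis, taking node 4 as the 0 V reference.
Current source I_test pushes 1 A into node 0 and draws it out of node 4.
KCL at each unknown node (sum of currents leaving = 0; resistances in Ω):
  Node 0: (V_0 - V_1)/5.1 - 1 = 0
  Node 1: (V_1 - V_0)/5.1 + (V_1 - V_2)/360 + (V_1 - V_5)/15 = 0
  Node 2: (V_2 - V_1)/360 + (V_2 - V_3)/5.6 + (V_2 - V_5)/56 = 0
  Node 3: (V_3 - V_2)/5.6 + (V_3 - 0)/3.3 + (V_3 - V_5)/330 = 0
  Node 5: (V_5 - V_1)/15 + (V_5 - V_2)/56 + (V_5 - V_3)/330 + (V_5 - 0)/6.2 = 0
Collecting terms (coefficients in siemens):
  0.1961·V_0 - 0.1961·V_1 = 1
  0.2655·V_1 - 0.1961·V_0 - 0.002778·V_2 - 0.06667·V_5 = 0
  0.1992·V_2 - 0.002778·V_1 - 0.1786·V_3 - 0.01786·V_5 = 0
  0.4846·V_3 - 0.1786·V_2 - 0.00303·V_5 = 0
  0.2488·V_5 - 0.06667·V_1 - 0.01786·V_2 - 0.00303·V_3 = 0
Solving these 5 simultaneous equations (Gaussian elimination) gives:
  V_0 = 24.66 V, V_1 = 19.56 V, V_2 = 1.165 V, V_3 = 0.4628 V
  V_5 = 5.331 V
R_eq = V_0 / 1 A = 24.66 Ω

Final answer: 24.66 Ω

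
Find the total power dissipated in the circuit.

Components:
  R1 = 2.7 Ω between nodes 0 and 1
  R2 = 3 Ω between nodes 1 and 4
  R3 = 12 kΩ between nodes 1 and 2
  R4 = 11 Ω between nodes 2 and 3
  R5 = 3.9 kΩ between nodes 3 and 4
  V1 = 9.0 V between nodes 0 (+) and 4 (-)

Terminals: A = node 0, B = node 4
Nodal analysis, taking node 4 as the 0 V reference.
Source V1 fixes V_0 = 9 V.
KCL at each unknown node (sum of currents leaving = 0; resistances in Ω):
  Node 1: (V_1 - 9)/2.7 + (V_1 - 0)/3 + (V_1 - V_2)/12000 = 0
  Node 2: (V_2 - V_1)/12000 + (V_2 - V_3)/11 = 0
  Node 3: (V_3 - V_2)/11 + (V_3 - 0)/3900 = 0
Collecting terms (coefficients in siemens):
  0.7038·V_1 - 0.00008333·V_2 = 3.333
  0.09099·V_2 - 0.00008333·V_1 - 0.09091·V_3 = 0
  0.09117·V_3 - 0.09091·V_2 = 0
Solving these 3 simultaneous equations (Gaussian elimination) gives:
  V_1 = 4.736 V, V_2 = 1.164 V, V_3 = 1.161 V
Power in each resistor, P = (ΔV)²/R:
  P_R1 = (9 - 4.736)²/2.7 = 6.733 W
  P_R2 = (4.736 - 0)²/3 = 7.478 W
  P_R3 = (4.736 - 1.164)²/12000 = 0.001063 W
  P_R4 = (1.164 - 1.161)²/11 = 0.0000009748 W
  P_R5 = (1.161 - 0)²/3900 = 0.0003456 W
P_total = P_R1 + P_R2 + P_R3 + P_R4 + P_R5 = 14.21 W

Final answer: 14.21 W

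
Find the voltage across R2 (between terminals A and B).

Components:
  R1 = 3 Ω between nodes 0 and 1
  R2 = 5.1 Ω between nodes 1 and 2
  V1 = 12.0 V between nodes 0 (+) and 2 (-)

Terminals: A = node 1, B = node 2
R1 and R2 are in series across V1 (node 0 → node 1 → node 2), and the output A–B is taken across R2, so this is a voltage divider.
Series current: I = V1/(R1 + R2) = 12/(3 + 5.1) = 12/8.1 = 1.481 A
V_R2 = I × R2 = V1 × R2/(R1 + R2) = 12 × 5.1/8.1 = 7.556 V

Final answer: 7.556 V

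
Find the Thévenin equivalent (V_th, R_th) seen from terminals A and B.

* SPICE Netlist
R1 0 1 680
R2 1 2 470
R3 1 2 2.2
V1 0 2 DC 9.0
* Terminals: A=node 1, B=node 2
Step 1 — V_th is the open-circuit voltage V_A - V_B (nothing connected across the terminals).
Nodal analysis, taking node 2 as the 0 V reference.
Source V1 fixes V_0 = 9 V.
KCL at each unknown node (sum of currents leaving = 0; resistances in Ω):
  Node 1: (V_1 - 9)/680 + (V_1 - 0)/470 + (V_1 - 0)/2.2 = 0
Collecting terms: 0.4581 × V_1 = 0.01324  =>  V_1 = 0.02889 V
V_th = V_1 - V_2 = 0.02889 - 0 = 0.02889 V
Step 2 — R_th: zero the source — replace V1 by a short circuit (node 2 merges into node 0) — and find the resistance seen between A (node 1) and B (node 0).
Reduce the network between node 1 (A) and node 0 (B) by series/parallel combination:
  Rp1 = R1 ‖ R2 ‖ R3 (parallel, all between nodes 0 and 1) = 1/(1/680 + 1/470 + 1/2.2) = 2.183 Ω
R_th = 2.183 Ω

Final answer: V_th = 0.02889 V, R_th = 2.183 Ω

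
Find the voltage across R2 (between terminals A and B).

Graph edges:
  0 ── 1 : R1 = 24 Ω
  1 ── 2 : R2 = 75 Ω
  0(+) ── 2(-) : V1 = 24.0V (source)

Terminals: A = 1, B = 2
R1 and R2 are in series across V1 (node 0 → node 1 → node 2), and the output A–B is taken across R2, so this is a voltage divider.
Series current: I = V1/(R1 + R2) = 24/(24 + 75) = 24/99 = 0.2424 A
V_R2 = I × R2 = V1 × R2/(R1 + R2) = 24 × 75/99 = 18.18 V

Final answer: 18.18 V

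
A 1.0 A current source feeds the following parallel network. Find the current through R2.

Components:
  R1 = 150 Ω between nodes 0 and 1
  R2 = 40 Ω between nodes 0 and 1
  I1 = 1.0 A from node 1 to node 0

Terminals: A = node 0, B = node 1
All resistors sit directly between nodes 0 and 1, so they are in parallel and share one voltage V; the full source current 1 A splits among them.
1/R_par = 1/150 + 1/40 = 0.03167 S  =>  R_par = 31.58 Ω
V = I × R_par = 1 × 31.58 = 31.58 V
I_R2 = V/R2 = 31.58/40 = 0.7895 A

Final answer: 0.7895 A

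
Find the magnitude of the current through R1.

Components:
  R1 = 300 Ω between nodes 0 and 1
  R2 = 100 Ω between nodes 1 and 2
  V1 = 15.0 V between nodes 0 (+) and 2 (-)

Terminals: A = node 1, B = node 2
Nodal analysis, taking node 2 as the 0 V reference.
Source V1 fixes V_0 = 15 V.
KCL at each unknown node (sum of currents leaving = 0; resistances in Ω):
  Node 1: (V_1 - 15)/300 + (V_1 - 0)/100 = 0
Collecting terms: 0.01333 × V_1 = 0.05  =>  V_1 = 3.75 V
I_R1 = (V_0 - V_1)/R1 = (15 - 3.75)/300 = 0.0375 A
|I_R1| = 0.0375 A

Final answer: |I_R1| = 0.0375 A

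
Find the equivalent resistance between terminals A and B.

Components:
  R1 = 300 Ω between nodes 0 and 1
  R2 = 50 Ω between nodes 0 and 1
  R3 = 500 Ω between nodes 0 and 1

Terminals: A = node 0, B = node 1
Reduce the network between node 0 (A) and node 1 (B) by series/parallel combination:
  Rp1 = R1 ‖ R2 ‖ R3 (parallel, all between nodes 0 and 1) = 1/(1/300 + 1/50 + 1/500) = 39.47 Ω
R_eq = 39.47 Ω

Final answer: 39.47 Ω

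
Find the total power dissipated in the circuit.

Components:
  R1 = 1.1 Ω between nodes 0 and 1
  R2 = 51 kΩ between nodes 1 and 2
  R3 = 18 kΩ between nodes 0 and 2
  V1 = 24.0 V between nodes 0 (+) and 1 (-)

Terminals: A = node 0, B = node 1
Nodal analysis, taking node 1 as the 0 V reference.
Source V1 fixes V_0 = 24 V.
KCL at each unknown node (sum of currents leaving = 0; resistances in Ω):
  Node 2: (V_2 - 0)/51000 + (V_2 - 24)/18000 = 0
Collecting terms: 0.00007516 × V_2 = 0.001333  =>  V_2 = 17.74 V
Power in each resistor, P = (ΔV)²/R:
  P_R1 = (24 - 0)²/1.1 = 523.6 W
  P_R2 = (0 - 17.74)²/51000 = 0.00617 W
  P_R3 = (24 - 17.74)²/18000 = 0.002178 W
P_total = P_R1 + P_R2 + P_R3 = 523.6 W

Final answer: 523.6 W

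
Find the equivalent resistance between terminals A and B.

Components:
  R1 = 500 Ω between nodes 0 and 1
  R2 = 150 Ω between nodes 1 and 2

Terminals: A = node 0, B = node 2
Reduce the network between node 0 (A) and node 2 (B) by series/parallel combination:
  Rs1 = R1 + R2 (series, joined only at node 1) = 500 + 150 = 650 Ω
R_eq = 650 Ω

Final answer: 650 Ω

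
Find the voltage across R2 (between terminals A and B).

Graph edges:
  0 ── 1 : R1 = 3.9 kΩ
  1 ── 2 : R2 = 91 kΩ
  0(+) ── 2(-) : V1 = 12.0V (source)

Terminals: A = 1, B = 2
R1 and R2 are in series across V1 (node 0 → node 1 → node 2), and the output A–B is taken across R2, so this is a voltage divider.
Series current: I = V1/(R1 + R2) = 12/(3900 + 91000) = 12/94900 = 0.0001264 A
V_R2 = I × R2 = V1 × R2/(R1 + R2) = 12 × 91000/94900 = 11.51 V

Final answer: 11.51 V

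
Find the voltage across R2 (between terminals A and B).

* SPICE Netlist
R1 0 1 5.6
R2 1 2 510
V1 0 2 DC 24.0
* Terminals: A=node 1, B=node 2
R1 and R2 are in series across V1 (node 0 → node 1 → node 2), and the output A–B is taken across R2, so this is a voltage divider.
Series current: I = V1/(R1 + R2) = 24/(5.6 + 510) = 24/515.6 = 0.04655 A
V_R2 = I × R2 = V1 × R2/(R1 + R2) = 24 × 510/515.6 = 23.74 V

Final answer: 23.74 V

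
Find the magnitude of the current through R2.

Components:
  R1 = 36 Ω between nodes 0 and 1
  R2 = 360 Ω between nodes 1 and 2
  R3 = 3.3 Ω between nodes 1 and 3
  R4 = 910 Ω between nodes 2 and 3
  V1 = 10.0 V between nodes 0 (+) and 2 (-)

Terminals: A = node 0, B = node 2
Nodal analysis, taking node 2 as the 0 V reference.
Source V1 fixes V_0 = 10 V.
KCL at each unknown node (sum of currents leaving = 0; resistances in Ω):
  Node 1: (V_1 - 10)/36 + (V_1 - 0)/360 + (V_1 - V_3)/3.3 = 0
  Node 3: (V_3 - V_1)/3.3 + (V_3 - 0)/910 = 0
Collecting terms (coefficients in siemens):
  0.3336·V_1 - 0.303·V_3 = 0.2778
  0.3041·V_3 - 0.303·V_1 = 0
Determinant D = (0.3336)(0.3041) - (-0.303)(-0.303) = 0.009626
V_1 = [(0.2778)(0.3041) - (-0.303)(0)]/D = 8.776 V
V_3 = [(0.3336)(0) - (0.2778)(-0.303)]/D = 8.745 V
I_R2 = (V_1 - V_2)/R2 = (8.776 - 0)/360 = 0.02438 A
|I_R2| = 0.02438 A

Final answer: |I_R2| = 0.02438 A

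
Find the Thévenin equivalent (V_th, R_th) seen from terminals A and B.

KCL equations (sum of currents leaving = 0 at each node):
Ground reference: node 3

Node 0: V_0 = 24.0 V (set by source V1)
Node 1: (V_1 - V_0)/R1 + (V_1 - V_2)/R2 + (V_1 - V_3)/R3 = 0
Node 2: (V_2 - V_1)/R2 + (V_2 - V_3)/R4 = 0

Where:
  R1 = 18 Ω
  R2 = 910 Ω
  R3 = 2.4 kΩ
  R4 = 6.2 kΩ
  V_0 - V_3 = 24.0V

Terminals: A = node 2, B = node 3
Step 1 — V_th is the open-circuit voltage V_A - V_B (nothing connected across the terminals).
Nodal analysis, taking node 3 as the 0 V reference.
Source V1 fixes V_0 = 24 V.
KCL at each unknown node (sum of currents leaving = 0; resistances in Ω):
  Node 1: (V_1 - 24)/18 + (V_1 - V_2)/910 + (V_1 - 0)/2400 = 0
  Node 2: (V_2 - V_1)/910 + (V_2 - 0)/6200 = 0
Collecting terms (coefficients in siemens):
  0.05707·V_1 - 0.001099·V_2 = 1.333
  0.00126·V_2 - 0.001099·V_1 = 0
Determinant D = (0.05707)(0.00126) - (-0.001099)(-0.001099) = 0.00007071
V_1 = [(1.333)(0.00126) - (-0.001099)(0)]/D = 23.76 V
V_2 = [(0.05707)(0) - (1.333)(-0.001099)]/D = 20.72 V
V_th = V_2 - V_3 = 20.72 - 0 = 20.72 V
Step 2 — R_th: zero the source — replace V1 by a short circuit (node 3 merges into node 0) — and find the resistance seen between A (node 2) and B (node 0).
Reduce the network between node 2 (A) and node 0 (B) by series/parallel combination:
  Rp1 = R1 ‖ R3 (parallel, both between nodes 0 and 1) = 1/(1/18 + 1/2400) = 17.87 Ω
  Rs1 = R2 + Rp1 (series, joined only at node 1) = 910 + 17.87 = 927.9 Ω
  Rp2 = R4 ‖ Rs1 (parallel, both between nodes 0 and 2) = 1/(1/6200 + 1/927.9) = 807.1 Ω
R_th = 807.1 Ω

Final answer: V_th = 20.72 V, R_th = 807.1 Ω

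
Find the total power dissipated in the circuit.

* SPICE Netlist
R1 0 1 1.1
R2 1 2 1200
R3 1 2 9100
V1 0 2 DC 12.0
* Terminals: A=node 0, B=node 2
Nodal analysis, taking node 2 as the 0 V reference.
Source V1 fixes V_0 = 12 V.
KCL at each unknown node (sum of currents leaving = 0; resistances in Ω):
  Node 1: (V_1 - 12)/1.1 + (V_1 - 0)/1200 + (V_1 - 0)/9100 = 0
Collecting terms: 0.91 × V_1 = 10.91  =>  V_1 = 11.99 V
Power in each resistor, P = (ΔV)²/R:
  P_R1 = (12 - 11.99)²/1.1 = 0.0001406 W
  P_R2 = (11.99 - 0)²/1200 = 0.1198 W
  P_R3 = (11.99 - 0)²/9100 = 0.01579 W
P_total = P_R1 + P_R2 + P_R3 = 0.1357 W

Final answer: 0.1357 W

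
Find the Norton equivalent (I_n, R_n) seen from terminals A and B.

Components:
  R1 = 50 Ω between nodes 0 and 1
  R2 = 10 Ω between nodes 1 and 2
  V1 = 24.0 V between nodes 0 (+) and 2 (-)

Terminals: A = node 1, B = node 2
Find the Thévenin equivalent first; then I_n = V_th/R_th and R_n = R_th.
Step 1 — V_th is the open-circuit voltage V_A - V_B (nothing connected across the terminals).
Nodal analysis, taking node 2 as the 0 V reference.
Source V1 fixes V_0 = 24 V.
KCL at each unknown node (sum of currents leaving = 0; resistances in Ω):
  Node 1: (V_1 - 24)/50 + (V_1 - 0)/10 = 0
Collecting terms: 0.12 × V_1 = 0.48  =>  V_1 = 4 V
V_th = V_1 - V_2 = 4 - 0 = 4 V
Step 2 — R_th: zero the source — replace V1 by a short circuit (node 2 merges into node 0) — and find the resistance seen between A (node 1) and B (node 0).
Reduce the network between node 1 (A) and node 0 (B) by series/parallel combination:
  Rp1 = R1 ‖ R2 (parallel, both between nodes 0 and 1) = 1/(1/50 + 1/10) = 8.333 Ω
R_th = 8.333 Ω
I_n = V_th/R_th = 4/8.333 = 0.48 A, and R_n = R_th = 8.333 Ω

Final answer: I_n = 0.48 A, R_n = 8.333 Ω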